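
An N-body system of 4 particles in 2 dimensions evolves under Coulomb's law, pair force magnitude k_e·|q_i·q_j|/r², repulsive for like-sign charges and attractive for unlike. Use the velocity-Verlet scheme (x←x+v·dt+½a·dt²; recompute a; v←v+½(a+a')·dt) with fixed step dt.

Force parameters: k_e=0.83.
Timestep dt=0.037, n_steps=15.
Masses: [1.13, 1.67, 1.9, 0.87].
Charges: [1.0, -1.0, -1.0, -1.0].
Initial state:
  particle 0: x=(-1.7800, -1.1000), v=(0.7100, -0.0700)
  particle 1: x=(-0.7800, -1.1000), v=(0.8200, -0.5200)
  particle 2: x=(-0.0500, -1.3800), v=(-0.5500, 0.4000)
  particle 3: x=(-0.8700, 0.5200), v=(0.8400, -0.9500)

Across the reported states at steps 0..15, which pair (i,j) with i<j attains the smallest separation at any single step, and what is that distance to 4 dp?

step 0: x0=(-1.7800, -1.1000) x1=(-0.7800, -1.1000) x2=(-0.0500, -1.3800) x3=(-0.8700, 0.5200)
step 1: x0=(-1.7530, -1.1025) x1=(-0.7505, -1.1192) x2=(-0.0700, -1.3654) x3=(-0.8391, 0.4851)
step 2: x0=(-1.7245, -1.1048) x1=(-0.7229, -1.1381) x2=(-0.0890, -1.3513) x3=(-0.8085, 0.4506)
step 3: x0=(-1.6945, -1.1069) x1=(-0.6974, -1.1569) x2=(-0.1069, -1.3378) x3=(-0.7783, 0.4166)
step 4: x0=(-1.6629, -1.1089) x1=(-0.6743, -1.1753) x2=(-0.1235, -1.3248) x3=(-0.7485, 0.3832)
step 5: x0=(-1.6297, -1.1107) x1=(-0.6539, -1.1935) x2=(-0.1385, -1.3125) x3=(-0.7190, 0.3503)
step 6: x0=(-1.5949, -1.1123) x1=(-0.6365, -1.2113) x2=(-0.1516, -1.3008) x3=(-0.6900, 0.3180)
step 7: x0=(-1.5583, -1.1139) x1=(-0.6226, -1.2288) x2=(-0.1626, -1.2897) x3=(-0.6613, 0.2862)
step 8: x0=(-1.5199, -1.1153) x1=(-0.6126, -1.2462) x2=(-0.1710, -1.2791) x3=(-0.6331, 0.2551)
step 9: x0=(-1.4795, -1.1167) x1=(-0.6068, -1.2634) x2=(-0.1766, -1.2689) x3=(-0.6053, 0.2246)
step 10: x0=(-1.4372, -1.1180) x1=(-0.6056, -1.2808) x2=(-0.1792, -1.2590) x3=(-0.5779, 0.1949)
step 11: x0=(-1.3925, -1.1193) x1=(-0.6090, -1.2984) x2=(-0.1789, -1.2491) x3=(-0.5509, 0.1658)
step 12: x0=(-1.3455, -1.1206) x1=(-0.6171, -1.3166) x2=(-0.1757, -1.2391) x3=(-0.5244, 0.1375)
step 13: x0=(-1.2958, -1.1222) x1=(-0.6297, -1.3354) x2=(-0.1700, -1.2289) x3=(-0.4983, 0.1099)
step 14: x0=(-1.2431, -1.1240) x1=(-0.6467, -1.3547) x2=(-0.1621, -1.2182) x3=(-0.4727, 0.0831)
step 15: x0=(-1.1870, -1.1264) x1=(-0.6678, -1.3745) x2=(-0.1522, -1.2072) x3=(-0.4475, 0.0571)

pair (1,2), distance 0.4269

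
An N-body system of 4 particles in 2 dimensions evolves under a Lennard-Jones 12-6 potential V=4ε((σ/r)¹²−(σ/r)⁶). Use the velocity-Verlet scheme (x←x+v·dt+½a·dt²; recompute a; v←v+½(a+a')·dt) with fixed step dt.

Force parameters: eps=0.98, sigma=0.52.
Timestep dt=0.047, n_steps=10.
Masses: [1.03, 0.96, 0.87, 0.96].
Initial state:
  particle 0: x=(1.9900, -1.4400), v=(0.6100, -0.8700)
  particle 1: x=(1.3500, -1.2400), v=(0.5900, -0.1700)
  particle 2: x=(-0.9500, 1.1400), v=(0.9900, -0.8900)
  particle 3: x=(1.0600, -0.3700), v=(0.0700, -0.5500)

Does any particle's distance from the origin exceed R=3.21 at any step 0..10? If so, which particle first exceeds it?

no

step 0: x0=(1.9900, -1.4400) x1=(1.3500, -1.2400) x2=(-0.9500, 1.1400) x3=(1.0600, -0.3700)
step 1: x0=(2.0142, -1.4795) x1=(1.3822, -1.2486) x2=(-0.9035, 1.0982) x3=(1.0636, -0.3968)
step 2: x0=(2.0298, -1.5158) x1=(1.4229, -1.2588) x2=(-0.8569, 1.0563) x3=(1.0679, -0.4254)
step 3: x0=(2.0365, -1.5483) x1=(1.4723, -1.2711) x2=(-0.8104, 1.0145) x3=(1.0731, -0.4559)
step 4: x0=(2.0349, -1.5766) x1=(1.5297, -1.2860) x2=(-0.7639, 0.9727) x3=(1.0792, -0.4882)
step 5: x0=(2.0336, -1.6051) x1=(1.5859, -1.2992) x2=(-0.7173, 0.9308) x3=(1.0862, -0.5222)
step 6: x0=(2.0654, -1.6562) x1=(1.6055, -1.2865) x2=(-0.6708, 0.8890) x3=(1.0943, -0.5577)
step 7: x0=(2.0951, -1.7057) x1=(1.6260, -1.2738) x2=(-0.6242, 0.8471) x3=(1.1036, -0.5951)
step 8: x0=(2.1178, -1.7486) x1=(1.6523, -1.2657) x2=(-0.5777, 0.8053) x3=(1.1147, -0.6348)
step 9: x0=(2.1340, -1.7849) x1=(1.6833, -1.2621) x2=(-0.5311, 0.7635) x3=(1.1282, -0.6772)
step 10: x0=(2.1447, -1.8147) x1=(1.7173, -1.2624) x2=(-0.4846, 0.7216) x3=(1.1445, -0.7226)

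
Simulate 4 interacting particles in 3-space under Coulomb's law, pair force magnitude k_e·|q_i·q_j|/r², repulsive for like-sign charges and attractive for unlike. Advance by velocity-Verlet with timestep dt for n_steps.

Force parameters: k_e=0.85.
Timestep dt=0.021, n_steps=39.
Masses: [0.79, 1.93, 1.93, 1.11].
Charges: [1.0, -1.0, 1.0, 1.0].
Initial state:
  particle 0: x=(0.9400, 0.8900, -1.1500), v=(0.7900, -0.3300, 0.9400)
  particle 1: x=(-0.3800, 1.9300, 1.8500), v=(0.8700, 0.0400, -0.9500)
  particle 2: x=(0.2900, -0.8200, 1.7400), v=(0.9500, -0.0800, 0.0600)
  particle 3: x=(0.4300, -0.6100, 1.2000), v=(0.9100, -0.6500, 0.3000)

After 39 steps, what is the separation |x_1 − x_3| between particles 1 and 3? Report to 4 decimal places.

3.0933

step 0: x0=(0.9400, 0.8900, -1.1500) x1=(-0.3800, 1.9300, 1.8500) x2=(0.2900, -0.8200, 1.7400) x3=(0.4300, -0.6100, 1.2000)
step 1: x0=(0.9566, 0.8831, -1.1303) x1=(-0.3617, 1.9308, 1.8300) x2=(0.3099, -0.8218, 1.7415) x3=(0.4492, -0.6235, 1.2059)
step 2: x0=(0.9732, 0.8763, -1.1106) x1=(-0.3434, 1.9316, 1.8101) x2=(0.3296, -0.8237, 1.7436) x3=(0.4686, -0.6366, 1.2109)
step 3: x0=(0.9898, 0.8695, -1.0910) x1=(-0.3251, 1.9323, 1.7901) x2=(0.3492, -0.8258, 1.7461) x3=(0.4883, -0.6494, 1.2151)
step 4: x0=(1.0064, 0.8628, -1.0714) x1=(-0.3068, 1.9329, 1.7700) x2=(0.3687, -0.8281, 1.7493) x3=(0.5081, -0.6618, 1.2184)
step 5: x0=(1.0230, 0.8562, -1.0519) x1=(-0.2884, 1.9335, 1.7500) x2=(0.3879, -0.8305, 1.7530) x3=(0.5282, -0.6740, 1.2208)
step 6: x0=(1.0396, 0.8496, -1.0324) x1=(-0.2700, 1.9341, 1.7299) x2=(0.4071, -0.8331, 1.7572) x3=(0.5486, -0.6858, 1.2222)
step 7: x0=(1.0562, 0.8431, -1.0130) x1=(-0.2516, 1.9346, 1.7098) x2=(0.4261, -0.8358, 1.7621) x3=(0.5691, -0.6974, 1.2228)
step 8: x0=(1.0728, 0.8367, -0.9936) x1=(-0.2332, 1.9350, 1.6897) x2=(0.4449, -0.8387, 1.7675) x3=(0.5899, -0.7087, 1.2224)
step 9: x0=(1.0894, 0.8304, -0.9743) x1=(-0.2148, 1.9354, 1.6696) x2=(0.4636, -0.8416, 1.7734) x3=(0.6109, -0.7197, 1.2211)
step 10: x0=(1.1060, 0.8241, -0.9550) x1=(-0.1963, 1.9358, 1.6495) x2=(0.4821, -0.8447, 1.7799) x3=(0.6322, -0.7306, 1.2190)
step 11: x0=(1.1226, 0.8179, -0.9358) x1=(-0.1778, 1.9361, 1.6293) x2=(0.5004, -0.8479, 1.7870) x3=(0.6537, -0.7412, 1.2159)
step 12: x0=(1.1392, 0.8118, -0.9166) x1=(-0.1593, 1.9363, 1.6091) x2=(0.5187, -0.8511, 1.7946) x3=(0.6754, -0.7517, 1.2121)
step 13: x0=(1.1558, 0.8057, -0.8974) x1=(-0.1408, 1.9365, 1.5889) x2=(0.5367, -0.8544, 1.8026) x3=(0.6973, -0.7620, 1.2074)
step 14: x0=(1.1724, 0.7998, -0.8784) x1=(-0.1222, 1.9366, 1.5687) x2=(0.5547, -0.8578, 1.8112) x3=(0.7194, -0.7721, 1.2019)
step 15: x0=(1.1890, 0.7939, -0.8593) x1=(-0.1037, 1.9367, 1.5485) x2=(0.5725, -0.8612, 1.8203) x3=(0.7417, -0.7822, 1.1956)
step 16: x0=(1.2056, 0.7882, -0.8403) x1=(-0.0851, 1.9367, 1.5282) x2=(0.5902, -0.8647, 1.8298) x3=(0.7642, -0.7921, 1.1887)
step 17: x0=(1.2222, 0.7825, -0.8214) x1=(-0.0665, 1.9367, 1.5079) x2=(0.6077, -0.8682, 1.8397) x3=(0.7869, -0.8019, 1.1810)
step 18: x0=(1.2388, 0.7769, -0.8025) x1=(-0.0478, 1.9366, 1.4876) x2=(0.6252, -0.8717, 1.8500) x3=(0.8097, -0.8117, 1.1727)
step 19: x0=(1.2553, 0.7713, -0.7836) x1=(-0.0292, 1.9364, 1.4673) x2=(0.6425, -0.8753, 1.8608) x3=(0.8327, -0.8214, 1.1638)
step 20: x0=(1.2719, 0.7659, -0.7648) x1=(-0.0105, 1.9362, 1.4470) x2=(0.6597, -0.8789, 1.8719) x3=(0.8558, -0.8310, 1.1544)
step 21: x0=(1.2885, 0.7606, -0.7461) x1=(0.0082, 1.9360, 1.4266) x2=(0.6769, -0.8824, 1.8833) x3=(0.8791, -0.8406, 1.1444)
step 22: x0=(1.3050, 0.7554, -0.7274) x1=(0.0270, 1.9357, 1.4063) x2=(0.6939, -0.8860, 1.8951) x3=(0.9025, -0.8502, 1.1338)
step 23: x0=(1.3216, 0.7503, -0.7087) x1=(0.0457, 1.9353, 1.3859) x2=(0.7108, -0.8896, 1.9072) x3=(0.9261, -0.8597, 1.1228)
step 24: x0=(1.3381, 0.7452, -0.6901) x1=(0.0645, 1.9349, 1.3655) x2=(0.7277, -0.8932, 1.9195) x3=(0.9497, -0.8693, 1.1114)
step 25: x0=(1.3547, 0.7403, -0.6715) x1=(0.0833, 1.9345, 1.3451) x2=(0.7445, -0.8968, 1.9322) x3=(0.9735, -0.8788, 1.0995)
step 26: x0=(1.3712, 0.7355, -0.6530) x1=(0.1021, 1.9339, 1.3246) x2=(0.7611, -0.9004, 1.9451) x3=(0.9973, -0.8883, 1.0873)
step 27: x0=(1.3877, 0.7308, -0.6346) x1=(0.1210, 1.9334, 1.3042) x2=(0.7778, -0.9039, 1.9583) x3=(1.0213, -0.8978, 1.0746)
step 28: x0=(1.4042, 0.7263, -0.6162) x1=(0.1398, 1.9327, 1.2837) x2=(0.7943, -0.9075, 1.9717) x3=(1.0453, -0.9073, 1.0617)
step 29: x0=(1.4207, 0.7218, -0.5978) x1=(0.1587, 1.9320, 1.2632) x2=(0.8108, -0.9111, 1.9853) x3=(1.0694, -0.9168, 1.0484)
step 30: x0=(1.4372, 0.7175, -0.5795) x1=(0.1777, 1.9313, 1.2427) x2=(0.8272, -0.9146, 1.9992) x3=(1.0936, -0.9263, 1.0348)
step 31: x0=(1.4537, 0.7132, -0.5612) x1=(0.1966, 1.9305, 1.2222) x2=(0.8436, -0.9181, 2.0132) x3=(1.1179, -0.9358, 1.0210)
step 32: x0=(1.4701, 0.7091, -0.5430) x1=(0.2156, 1.9297, 1.2016) x2=(0.8599, -0.9217, 2.0274) x3=(1.1422, -0.9453, 1.0068)
step 33: x0=(1.4865, 0.7052, -0.5248) x1=(0.2346, 1.9288, 1.1810) x2=(0.8761, -0.9252, 2.0419) x3=(1.1666, -0.9549, 0.9925)
step 34: x0=(1.5029, 0.7014, -0.5067) x1=(0.2536, 1.9278, 1.1605) x2=(0.8923, -0.9287, 2.0564) x3=(1.1910, -0.9645, 0.9779)
step 35: x0=(1.5193, 0.6977, -0.4886) x1=(0.2727, 1.9268, 1.1398) x2=(0.9084, -0.9321, 2.0712) x3=(1.2155, -0.9741, 0.9631)
step 36: x0=(1.5357, 0.6941, -0.4705) x1=(0.2918, 1.9257, 1.1192) x2=(0.9245, -0.9356, 2.0860) x3=(1.2400, -0.9837, 0.9480)
step 37: x0=(1.5521, 0.6907, -0.4525) x1=(0.3109, 1.9246, 1.0986) x2=(0.9406, -0.9390, 2.1011) x3=(1.2646, -0.9933, 0.9329)
step 38: x0=(1.5684, 0.6874, -0.4346) x1=(0.3301, 1.9234, 1.0779) x2=(0.9566, -0.9425, 2.1162) x3=(1.2892, -1.0030, 0.9175)
step 39: x0=(1.5847, 0.6843, -0.4167) x1=(0.3493, 1.9222, 1.0573) x2=(0.9726, -0.9459, 2.1315) x3=(1.3139, -1.0128, 0.9019)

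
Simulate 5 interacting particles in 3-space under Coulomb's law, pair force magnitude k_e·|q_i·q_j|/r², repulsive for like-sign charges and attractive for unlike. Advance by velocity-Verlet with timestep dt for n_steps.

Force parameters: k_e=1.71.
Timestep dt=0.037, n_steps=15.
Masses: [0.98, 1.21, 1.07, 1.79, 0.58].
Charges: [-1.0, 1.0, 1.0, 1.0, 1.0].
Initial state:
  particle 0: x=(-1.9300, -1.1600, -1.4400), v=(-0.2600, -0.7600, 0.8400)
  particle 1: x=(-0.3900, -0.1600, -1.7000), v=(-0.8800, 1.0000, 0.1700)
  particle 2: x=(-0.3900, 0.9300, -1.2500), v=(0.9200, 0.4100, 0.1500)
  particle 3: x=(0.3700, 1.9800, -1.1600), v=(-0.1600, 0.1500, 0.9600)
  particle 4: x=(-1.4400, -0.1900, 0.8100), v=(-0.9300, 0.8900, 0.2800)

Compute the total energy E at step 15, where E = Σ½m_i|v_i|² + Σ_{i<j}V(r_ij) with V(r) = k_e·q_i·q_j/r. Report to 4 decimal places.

step 0: x0=(-1.9300, -1.1600, -1.4400) x1=(-0.3900, -0.1600, -1.7000) x2=(-0.3900, 0.9300, -1.2500) x3=(0.3700, 1.9800, -1.1600) x4=(-1.4400, -0.1900, 0.8100)
step 1: x0=(-1.9391, -1.1877, -1.4088) x1=(-0.4228, -0.1240, -1.6941) x2=(-0.3564, 0.9453, -1.2443) x3=(0.3643, 1.9860, -1.1245) x4=(-1.4748, -0.1574, 0.8207)
step 2: x0=(-1.9474, -1.2144, -1.3773) x1=(-0.4562, -0.0899, -1.6890) x2=(-0.3235, 0.9609, -1.2385) x3=(0.3592, 1.9928, -1.0889) x4=(-1.5104, -0.1256, 0.8319)
step 3: x0=(-1.9547, -1.2401, -1.3455) x1=(-0.4901, -0.0578, -1.6847) x2=(-0.2912, 0.9767, -1.2324) x3=(0.3547, 2.0006, -1.0532) x4=(-1.5467, -0.0945, 0.8438)
step 4: x0=(-1.9613, -1.2650, -1.3136) x1=(-0.5248, -0.0276, -1.6812) x2=(-0.2594, 0.9927, -1.2261) x3=(0.3507, 2.0093, -1.0173) x4=(-1.5838, -0.0642, 0.8562)
step 5: x0=(-1.9670, -1.2888, -1.2813) x1=(-0.5602, 0.0006, -1.6786) x2=(-0.2280, 1.0088, -1.2196) x3=(0.3473, 2.0190, -0.9813) x4=(-1.6217, -0.0346, 0.8692)
step 6: x0=(-1.9719, -1.3118, -1.2489) x1=(-0.5965, 0.0269, -1.6768) x2=(-0.1968, 1.0250, -1.2131) x3=(0.3445, 2.0297, -0.9452) x4=(-1.6604, -0.0058, 0.8827)
step 7: x0=(-1.9762, -1.3337, -1.2163) x1=(-0.6336, 0.0513, -1.6757) x2=(-0.1659, 1.0410, -1.2065) x3=(0.3422, 2.0415, -0.9088) x4=(-1.6998, 0.0223, 0.8968)
step 8: x0=(-1.9797, -1.3547, -1.1835) x1=(-0.6716, 0.0740, -1.6755) x2=(-0.1351, 1.0568, -1.2000) x3=(0.3405, 2.0543, -0.8721) x4=(-1.7400, 0.0496, 0.9114)
step 9: x0=(-1.9826, -1.3748, -1.1505) x1=(-0.7106, 0.0949, -1.6759) x2=(-0.1043, 1.0723, -1.1935) x3=(0.3393, 2.0681, -0.8351) x4=(-1.7810, 0.0762, 0.9265)
step 10: x0=(-1.9848, -1.3939, -1.1174) x1=(-0.7506, 0.1143, -1.6771) x2=(-0.0735, 1.0873, -1.1872) x3=(0.3386, 2.0830, -0.7979) x4=(-1.8227, 0.1021, 0.9421)
step 11: x0=(-1.9865, -1.4120, -1.0841) x1=(-0.7915, 0.1322, -1.6789) x2=(-0.0425, 1.1018, -1.1811) x3=(0.3384, 2.0989, -0.7602) x4=(-1.8651, 0.1272, 0.9582)
step 12: x0=(-1.9876, -1.4292, -1.0507) x1=(-0.8334, 0.1486, -1.6814) x2=(-0.0113, 1.1157, -1.1754) x3=(0.3386, 2.1159, -0.7222) x4=(-1.9083, 0.1517, 0.9748)
step 13: x0=(-1.9881, -1.4455, -1.0172) x1=(-0.8762, 0.1637, -1.6845) x2=(0.0200, 1.1289, -1.1700) x3=(0.3393, 2.1339, -0.6838) x4=(-1.9521, 0.1754, 0.9919)
step 14: x0=(-1.9881, -1.4608, -0.9836) x1=(-0.9200, 0.1776, -1.6880) x2=(0.0517, 1.1414, -1.1650) x3=(0.3404, 2.1529, -0.6449) x4=(-1.9967, 0.1984, 1.0093)
step 15: x0=(-1.9876, -1.4751, -0.9499) x1=(-0.9646, 0.1903, -1.6921) x2=(0.0836, 1.1531, -1.1606) x3=(0.3419, 2.1729, -0.6056) x4=(-2.0419, 0.2207, 1.0272)
step 0 velocities: v0=(-0.2600, -0.7600, 0.8400) v1=(-0.8800, 1.0000, 0.1700) v2=(0.9200, 0.4100, 0.1500) v3=(-0.1600, 0.1500, 0.9600) v4=(-0.9300, 0.8900, 0.2800)
step 0: KE=3.6788, PE=2.5876, E=6.2665
step 15 velocities: v0=(0.0189, -0.3755, 0.9116) v1=(-1.2177, 0.3278, -0.1167) v2=(0.8682, 0.3046, 0.1135) v3=(0.0440, 0.5528, 1.0685) v4=(-1.2309, 0.5940, 0.4895)
step 15: KE=3.8149, PE=2.4510, E=6.2660

6.2660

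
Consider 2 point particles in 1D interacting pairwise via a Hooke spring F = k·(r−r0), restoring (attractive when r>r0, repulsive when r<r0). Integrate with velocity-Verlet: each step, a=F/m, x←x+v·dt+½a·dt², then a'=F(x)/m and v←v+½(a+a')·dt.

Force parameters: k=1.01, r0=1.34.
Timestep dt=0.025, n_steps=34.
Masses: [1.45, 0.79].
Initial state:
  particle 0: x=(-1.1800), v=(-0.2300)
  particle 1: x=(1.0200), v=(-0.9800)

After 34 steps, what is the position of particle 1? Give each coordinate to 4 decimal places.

step 0: x0=(-1.1800) x1=(1.0200)
step 1: x0=(-1.1856) x1=(0.9952)
step 2: x0=(-1.1908) x1=(0.9696)
step 3: x0=(-1.1956) x1=(0.9435)
step 4: x0=(-1.2001) x1=(0.9167)
step 5: x0=(-1.2042) x1=(0.8892)
step 6: x0=(-1.2081) x1=(0.8612)
step 7: x0=(-1.2116) x1=(0.8326)
step 8: x0=(-1.2148) x1=(0.8034)
step 9: x0=(-1.2177) x1=(0.7737)
step 10: x0=(-1.2203) x1=(0.7434)
step 11: x0=(-1.2227) x1=(0.7127)
step 12: x0=(-1.2248) x1=(0.6815)
step 13: x0=(-1.2266) x1=(0.6498)
step 14: x0=(-1.2282) x1=(0.6177)
step 15: x0=(-1.2296) x1=(0.5852)
step 16: x0=(-1.2308) x1=(0.5524)
step 17: x0=(-1.2318) x1=(0.5191)
step 18: x0=(-1.2326) x1=(0.4856)
step 19: x0=(-1.2332) x1=(0.4517)
step 20: x0=(-1.2337) x1=(0.4176)
step 21: x0=(-1.2341) x1=(0.3832)
step 22: x0=(-1.2343) x1=(0.3486)
step 23: x0=(-1.2345) x1=(0.3138)
step 24: x0=(-1.2345) x1=(0.2788)
step 25: x0=(-1.2345) x1=(0.2437)
step 26: x0=(-1.2344) x1=(0.2085)
step 27: x0=(-1.2343) x1=(0.1732)
step 28: x0=(-1.2341) x1=(0.1378)
step 29: x0=(-1.2339) x1=(0.1024)
step 30: x0=(-1.2338) x1=(0.0670)
step 31: x0=(-1.2336) x1=(0.0317)
step 32: x0=(-1.2335) x1=(-0.0036)
step 33: x0=(-1.2334) x1=(-0.0388)
step 34: x0=(-1.2334) x1=(-0.0739)

(-0.0739)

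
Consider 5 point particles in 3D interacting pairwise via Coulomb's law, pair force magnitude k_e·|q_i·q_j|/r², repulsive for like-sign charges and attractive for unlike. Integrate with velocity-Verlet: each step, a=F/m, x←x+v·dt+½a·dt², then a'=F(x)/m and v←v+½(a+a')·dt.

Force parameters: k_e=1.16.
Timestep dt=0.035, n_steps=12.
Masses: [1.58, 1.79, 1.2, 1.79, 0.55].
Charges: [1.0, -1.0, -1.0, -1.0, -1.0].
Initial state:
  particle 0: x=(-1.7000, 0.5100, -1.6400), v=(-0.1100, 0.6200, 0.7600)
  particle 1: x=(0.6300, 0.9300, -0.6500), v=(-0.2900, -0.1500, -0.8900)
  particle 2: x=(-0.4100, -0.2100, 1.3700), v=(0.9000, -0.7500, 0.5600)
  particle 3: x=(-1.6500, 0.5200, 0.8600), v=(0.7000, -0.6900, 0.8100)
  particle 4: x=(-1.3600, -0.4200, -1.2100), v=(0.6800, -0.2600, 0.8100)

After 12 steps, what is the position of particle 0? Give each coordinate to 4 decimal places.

step 0: x0=(-1.7000, 0.5100, -1.6400) x1=(0.6300, 0.9300, -0.6500) x2=(-0.4100, -0.2100, 1.3700) x3=(-1.6500, 0.5200, 0.8600) x4=(-1.3600, -0.4200, -1.2100)
step 1: x0=(-1.7036, 0.5314, -1.6131) x1=(0.6199, 0.9248, -0.6812) x2=(-0.3783, -0.2364, 1.3898) x3=(-1.6257, 0.4960, 0.8883) x4=(-1.3367, -0.4284, -1.1825)
step 2: x0=(-1.7069, 0.5521, -1.5857) x1=(0.6100, 0.9197, -0.7126) x2=(-0.3463, -0.2631, 1.4099) x3=(-1.6018, 0.4721, 0.9166) x4=(-1.3146, -0.4354, -1.1567)
step 3: x0=(-1.7097, 0.5723, -1.5577) x1=(0.6001, 0.9148, -0.7442) x2=(-0.3139, -0.2900, 1.4304) x3=(-1.5782, 0.4485, 0.9449) x4=(-1.2935, -0.4412, -1.1325)
step 4: x0=(-1.7122, 0.5919, -1.5293) x1=(0.5904, 0.9100, -0.7760) x2=(-0.2811, -0.3173, 1.4513) x3=(-1.5551, 0.4251, 0.9731) x4=(-1.2736, -0.4459, -1.1098)
step 5: x0=(-1.7142, 0.6109, -1.5004) x1=(0.5808, 0.9053, -0.8079) x2=(-0.2480, -0.3448, 1.4725) x3=(-1.5323, 0.4019, 1.0013) x4=(-1.2547, -0.4496, -1.0885)
step 6: x0=(-1.7158, 0.6294, -1.4710) x1=(0.5712, 0.9008, -0.8400) x2=(-0.2145, -0.3726, 1.4940) x3=(-1.5098, 0.3789, 1.0295) x4=(-1.2369, -0.4522, -1.0687)
step 7: x0=(-1.7170, 0.6474, -1.4412) x1=(0.5618, 0.8964, -0.8723) x2=(-0.1807, -0.4007, 1.5159) x3=(-1.4878, 0.3561, 1.0576) x4=(-1.2202, -0.4539, -1.0503)
step 8: x0=(-1.7178, 0.6649, -1.4110) x1=(0.5524, 0.8922, -0.9047) x2=(-0.1464, -0.4290, 1.5381) x3=(-1.4661, 0.3335, 1.0858) x4=(-1.2046, -0.4547, -1.0331)
step 9: x0=(-1.7181, 0.6819, -1.3804) x1=(0.5432, 0.8881, -0.9373) x2=(-0.1118, -0.4576, 1.5606) x3=(-1.4448, 0.3111, 1.1139) x4=(-1.1902, -0.4547, -1.0172)
step 10: x0=(-1.7181, 0.6984, -1.3494) x1=(0.5339, 0.8841, -0.9701) x2=(-0.0769, -0.4864, 1.5834) x3=(-1.4238, 0.2889, 1.1421) x4=(-1.1768, -0.4538, -1.0025)
step 11: x0=(-1.7176, 0.7144, -1.3180) x1=(0.5248, 0.8803, -1.0031) x2=(-0.0415, -0.5155, 1.6066) x3=(-1.4032, 0.2669, 1.1702) x4=(-1.1646, -0.4521, -0.9890)
step 12: x0=(-1.7166, 0.7300, -1.2864) x1=(0.5157, 0.8767, -1.0362) x2=(-0.0059, -0.5449, 1.6300) x3=(-1.3829, 0.2451, 1.1984) x4=(-1.1534, -0.4496, -0.9766)

(-1.7166, 0.7300, -1.2864)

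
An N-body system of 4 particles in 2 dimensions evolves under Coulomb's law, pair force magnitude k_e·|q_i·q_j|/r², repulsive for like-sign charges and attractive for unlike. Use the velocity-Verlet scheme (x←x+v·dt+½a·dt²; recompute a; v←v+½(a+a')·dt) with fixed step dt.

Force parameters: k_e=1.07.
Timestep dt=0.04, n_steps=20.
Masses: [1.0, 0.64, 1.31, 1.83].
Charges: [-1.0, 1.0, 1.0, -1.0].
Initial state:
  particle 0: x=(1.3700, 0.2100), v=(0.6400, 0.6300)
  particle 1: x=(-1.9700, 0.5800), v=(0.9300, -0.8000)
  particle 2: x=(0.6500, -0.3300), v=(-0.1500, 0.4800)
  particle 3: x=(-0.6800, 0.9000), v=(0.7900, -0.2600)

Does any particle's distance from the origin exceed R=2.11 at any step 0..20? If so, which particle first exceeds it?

step 0: x0=(1.3700, 0.2100) x1=(-1.9700, 0.5800) x2=(0.6500, -0.3300) x3=(-0.6800, 0.9000)
step 1: x0=(1.3949, 0.2345) x1=(-1.9321, 0.5482) x2=(0.6446, -0.3102) x3=(-0.6486, 0.8895)
step 2: x0=(1.4183, 0.2578) x1=(-1.8929, 0.5169) x2=(0.6402, -0.2893) x3=(-0.6178, 0.8787)
step 3: x0=(1.4404, 0.2798) x1=(-1.8523, 0.4862) x2=(0.6370, -0.2673) x3=(-0.5874, 0.8676)
step 4: x0=(1.4612, 0.3008) x1=(-1.8103, 0.4559) x2=(0.6346, -0.2443) x3=(-0.5575, 0.8561)
step 5: x0=(1.4808, 0.3207) x1=(-1.7671, 0.4262) x2=(0.6333, -0.2202) x3=(-0.5280, 0.8443)
step 6: x0=(1.4992, 0.3395) x1=(-1.7225, 0.3972) x2=(0.6328, -0.1952) x3=(-0.4990, 0.8322)
step 7: x0=(1.5163, 0.3574) x1=(-1.6766, 0.3688) x2=(0.6332, -0.1692) x3=(-0.4704, 0.8196)
step 8: x0=(1.5324, 0.3744) x1=(-1.6294, 0.3410) x2=(0.6345, -0.1421) x3=(-0.4423, 0.8066)
step 9: x0=(1.5473, 0.3906) x1=(-1.5809, 0.3140) x2=(0.6365, -0.1142) x3=(-0.4146, 0.7932)
step 10: x0=(1.5610, 0.4058) x1=(-1.5311, 0.2877) x2=(0.6394, -0.0852) x3=(-0.3872, 0.7792)
step 11: x0=(1.5736, 0.4202) x1=(-1.4800, 0.2622) x2=(0.6430, -0.0553) x3=(-0.3603, 0.7648)
step 12: x0=(1.5851, 0.4339) x1=(-1.4275, 0.2375) x2=(0.6474, -0.0243) x3=(-0.3338, 0.7497)
step 13: x0=(1.5954, 0.4467) x1=(-1.3737, 0.2137) x2=(0.6525, 0.0076) x3=(-0.3076, 0.7341)
step 14: x0=(1.6046, 0.4588) x1=(-1.3185, 0.1908) x2=(0.6583, 0.0406) x3=(-0.2817, 0.7178)
step 15: x0=(1.6125, 0.4702) x1=(-1.2619, 0.1688) x2=(0.6647, 0.0746) x3=(-0.2561, 0.7008)
step 16: x0=(1.6193, 0.4808) x1=(-1.2039, 0.1480) x2=(0.6718, 0.1097) x3=(-0.2309, 0.6831)
step 17: x0=(1.6247, 0.4908) x1=(-1.1444, 0.1282) x2=(0.6794, 0.1458) x3=(-0.2058, 0.6647)
step 18: x0=(1.6289, 0.5002) x1=(-1.0834, 0.1096) x2=(0.6876, 0.1830) x3=(-0.1810, 0.6454)
step 19: x0=(1.6317, 0.5089) x1=(-1.0209, 0.0922) x2=(0.6963, 0.2213) x3=(-0.1563, 0.6252)
step 20: x0=(1.6331, 0.5170) x1=(-0.9566, 0.0762) x2=(0.7054, 0.2606) x3=(-0.1318, 0.6041)

no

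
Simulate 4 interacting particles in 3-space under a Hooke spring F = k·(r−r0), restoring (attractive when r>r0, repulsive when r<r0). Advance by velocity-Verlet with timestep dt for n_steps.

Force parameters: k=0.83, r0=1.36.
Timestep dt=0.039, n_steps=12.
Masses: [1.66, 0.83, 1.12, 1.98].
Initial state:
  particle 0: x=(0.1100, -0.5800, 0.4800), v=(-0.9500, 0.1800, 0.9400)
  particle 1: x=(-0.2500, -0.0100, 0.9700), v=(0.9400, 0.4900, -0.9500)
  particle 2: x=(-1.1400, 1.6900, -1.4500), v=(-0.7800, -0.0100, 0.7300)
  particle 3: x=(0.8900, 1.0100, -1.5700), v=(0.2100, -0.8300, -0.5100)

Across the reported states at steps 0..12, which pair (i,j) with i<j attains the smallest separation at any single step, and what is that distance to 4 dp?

step 0: x0=(0.1100, -0.5800, 0.4800) x1=(-0.2500, -0.0100, 0.9700) x2=(-1.1400, 1.6900, -1.4500) x3=(0.8900, 1.0100, -1.5700)
step 1: x0=(0.0729, -0.5723, 0.5157) x1=(-0.2134, 0.0105, 0.9311) x2=(-1.1693, 1.6882, -1.4202) x3=(0.8976, 0.9773, -1.5891)
step 2: x0=(0.0358, -0.5634, 0.5496) x1=(-0.1771, 0.0339, 0.8887) x2=(-1.1963, 1.6836, -1.3877) x3=(0.9041, 0.9439, -1.6066)
step 3: x0=(-0.0015, -0.5533, 0.5815) x1=(-0.1410, 0.0602, 0.8428) x2=(-1.2210, 1.6761, -1.3526) x3=(0.9094, 0.9099, -1.6226)
step 4: x0=(-0.0387, -0.5421, 0.6115) x1=(-0.1052, 0.0895, 0.7936) x2=(-1.2433, 1.6659, -1.3151) x3=(0.9136, 0.8754, -1.6369)
step 5: x0=(-0.0761, -0.5299, 0.6396) x1=(-0.0696, 0.1216, 0.7412) x2=(-1.2631, 1.6530, -1.2753) x3=(0.9165, 0.8403, -1.6497)
step 6: x0=(-0.1136, -0.5168, 0.6660) x1=(-0.0342, 0.1565, 0.6855) x2=(-1.2804, 1.6374, -1.2332) x3=(0.9182, 0.8048, -1.6608)
step 7: x0=(-0.1513, -0.5027, 0.6905) x1=(0.0010, 0.1940, 0.6267) x2=(-1.2952, 1.6192, -1.1891) x3=(0.9186, 0.7689, -1.6703)
step 8: x0=(-0.1891, -0.4877, 0.7134) x1=(0.0362, 0.2339, 0.5649) x2=(-1.3075, 1.5985, -1.1430) x3=(0.9178, 0.7326, -1.6782)
step 9: x0=(-0.2270, -0.4717, 0.7346) x1=(0.0712, 0.2760, 0.5001) x2=(-1.3172, 1.5753, -1.0951) x3=(0.9158, 0.6960, -1.6845)
step 10: x0=(-0.2651, -0.4548, 0.7542) x1=(0.1062, 0.3200, 0.4326) x2=(-1.3245, 1.5498, -1.0456) x3=(0.9124, 0.6591, -1.6892)
step 11: x0=(-0.3033, -0.4369, 0.7722) x1=(0.1409, 0.3655, 0.3626) x2=(-1.3293, 1.5220, -0.9947) x3=(0.9078, 0.6220, -1.6923)
step 12: x0=(-0.3415, -0.4181, 0.7886) x1=(0.1755, 0.4124, 0.2902) x2=(-1.3316, 1.4921, -0.9424) x3=(0.9020, 0.5848, -1.6939)

pair (0,1), distance 0.6594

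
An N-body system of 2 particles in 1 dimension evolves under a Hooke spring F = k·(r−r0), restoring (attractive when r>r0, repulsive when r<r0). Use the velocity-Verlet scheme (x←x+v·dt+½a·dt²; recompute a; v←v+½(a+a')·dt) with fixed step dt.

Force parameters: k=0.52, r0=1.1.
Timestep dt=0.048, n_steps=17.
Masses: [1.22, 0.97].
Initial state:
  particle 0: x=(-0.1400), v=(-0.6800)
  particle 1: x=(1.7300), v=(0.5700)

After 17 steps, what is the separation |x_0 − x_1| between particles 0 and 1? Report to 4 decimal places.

2.5510

step 0: x0=(-0.1400) x1=(1.7300)
step 1: x0=(-0.1723) x1=(1.7569)
step 2: x0=(-0.2037) x1=(1.7827)
step 3: x0=(-0.2343) x1=(1.8075)
step 4: x0=(-0.2639) x1=(1.8311)
step 5: x0=(-0.2926) x1=(1.8535)
step 6: x0=(-0.3203) x1=(1.8746)
step 7: x0=(-0.3468) x1=(1.8943)
step 8: x0=(-0.3723) x1=(1.9126)
step 9: x0=(-0.3966) x1=(1.9295)
step 10: x0=(-0.4197) x1=(1.9448)
step 11: x0=(-0.4415) x1=(1.9586)
step 12: x0=(-0.4621) x1=(1.9708)
step 13: x0=(-0.4813) x1=(1.9813)
step 14: x0=(-0.4992) x1=(1.9901)
step 15: x0=(-0.5158) x1=(1.9973)
step 16: x0=(-0.5310) x1=(2.0027)
step 17: x0=(-0.5447) x1=(2.0063)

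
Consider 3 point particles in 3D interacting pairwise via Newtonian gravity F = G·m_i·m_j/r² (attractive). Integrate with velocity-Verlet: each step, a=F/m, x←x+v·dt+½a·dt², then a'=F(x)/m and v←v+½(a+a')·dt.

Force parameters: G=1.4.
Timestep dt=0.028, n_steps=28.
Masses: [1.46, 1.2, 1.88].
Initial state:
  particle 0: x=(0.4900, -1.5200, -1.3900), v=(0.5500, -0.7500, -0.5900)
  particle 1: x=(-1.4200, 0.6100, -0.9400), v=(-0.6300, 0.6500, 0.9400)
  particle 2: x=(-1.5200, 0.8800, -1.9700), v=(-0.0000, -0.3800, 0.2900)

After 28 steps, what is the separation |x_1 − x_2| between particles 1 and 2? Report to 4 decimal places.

step 0: x0=(0.4900, -1.5200, -1.3900) x1=(-1.4200, 0.6100, -0.9400) x2=(-1.5200, 0.8800, -1.9700)
step 1: x0=(0.5053, -1.5409, -1.4065) x1=(-1.4377, 0.6284, -0.9146) x2=(-1.5199, 0.8692, -1.9613)
step 2: x0=(0.5203, -1.5615, -1.4231) x1=(-1.4553, 0.6470, -0.8909) x2=(-1.5196, 0.8579, -1.9515)
step 3: x0=(0.5352, -1.5818, -1.4396) x1=(-1.4730, 0.6658, -0.8690) x2=(-1.5192, 0.8464, -1.9405)
step 4: x0=(0.5498, -1.6019, -1.4562) x1=(-1.4906, 0.6848, -0.8488) x2=(-1.5186, 0.8345, -1.9285)
step 5: x0=(0.5642, -1.6217, -1.4727) x1=(-1.5082, 0.7039, -0.8304) x2=(-1.5178, 0.8224, -1.9153)
step 6: x0=(0.5784, -1.6413, -1.4893) x1=(-1.5257, 0.7231, -0.8137) x2=(-1.5170, 0.8101, -1.9010)
step 7: x0=(0.5924, -1.6607, -1.5058) x1=(-1.5430, 0.7423, -0.7988) x2=(-1.5161, 0.7975, -1.8856)
step 8: x0=(0.6061, -1.6798, -1.5224) x1=(-1.5603, 0.7615, -0.7856) x2=(-1.5151, 0.7848, -1.8690)
step 9: x0=(0.6197, -1.6987, -1.5389) x1=(-1.5773, 0.7806, -0.7743) x2=(-1.5140, 0.7719, -1.8513)
step 10: x0=(0.6331, -1.7174, -1.5554) x1=(-1.5942, 0.7997, -0.7647) x2=(-1.5129, 0.7589, -1.8325)
step 11: x0=(0.6463, -1.7358, -1.5720) x1=(-1.6108, 0.8185, -0.7570) x2=(-1.5119, 0.7459, -1.8125)
step 12: x0=(0.6593, -1.7541, -1.5885) x1=(-1.6272, 0.8371, -0.7511) x2=(-1.5108, 0.7328, -1.7914)
step 13: x0=(0.6721, -1.7721, -1.6050) x1=(-1.6433, 0.8555, -0.7471) x2=(-1.5098, 0.7198, -1.7690)
step 14: x0=(0.6847, -1.7899, -1.6215) x1=(-1.6591, 0.8735, -0.7450) x2=(-1.5088, 0.7067, -1.7455)
step 15: x0=(0.6971, -1.8074, -1.6379) x1=(-1.6745, 0.8911, -0.7448) x2=(-1.5079, 0.6938, -1.7207)
step 16: x0=(0.7093, -1.8248, -1.6544) x1=(-1.6895, 0.9082, -0.7466) x2=(-1.5071, 0.6811, -1.6947)
step 17: x0=(0.7214, -1.8420, -1.6708) x1=(-1.7040, 0.9248, -0.7505) x2=(-1.5065, 0.6685, -1.6673)
step 18: x0=(0.7333, -1.8589, -1.6872) x1=(-1.7181, 0.9407, -0.7564) x2=(-1.5061, 0.6562, -1.6387)
step 19: x0=(0.7450, -1.8757, -1.7036) x1=(-1.7315, 0.9558, -0.7645) x2=(-1.5059, 0.6442, -1.6087)
step 20: x0=(0.7565, -1.8922, -1.7200) x1=(-1.7443, 0.9701, -0.7748) x2=(-1.5059, 0.6326, -1.5774)
step 21: x0=(0.7678, -1.9086, -1.7363) x1=(-1.7564, 0.9833, -0.7874) x2=(-1.5064, 0.6215, -1.5446)
step 22: x0=(0.7790, -1.9248, -1.7526) x1=(-1.7676, 0.9954, -0.8023) x2=(-1.5072, 0.6111, -1.5103)
step 23: x0=(0.7900, -1.9408, -1.7688) x1=(-1.7779, 1.0060, -0.8197) x2=(-1.5085, 0.6014, -1.4745)
step 24: x0=(0.8009, -1.9565, -1.7851) x1=(-1.7871, 1.0151, -0.8395) x2=(-1.5103, 0.5925, -1.4371)
step 25: x0=(0.8115, -1.9721, -1.8013) x1=(-1.7950, 1.0222, -0.8620) x2=(-1.5128, 0.5847, -1.3981)
step 26: x0=(0.8220, -1.9876, -1.8174) x1=(-1.8015, 1.0272, -0.8871) x2=(-1.5161, 0.5782, -1.3575)
step 27: x0=(0.8324, -2.0028, -1.8335) x1=(-1.8063, 1.0294, -0.9150) x2=(-1.5204, 0.5733, -1.3151)
step 28: x0=(0.8426, -2.0179, -1.8496) x1=(-1.8090, 1.0285, -0.9456) x2=(-1.5259, 0.5702, -1.2709)

0.6293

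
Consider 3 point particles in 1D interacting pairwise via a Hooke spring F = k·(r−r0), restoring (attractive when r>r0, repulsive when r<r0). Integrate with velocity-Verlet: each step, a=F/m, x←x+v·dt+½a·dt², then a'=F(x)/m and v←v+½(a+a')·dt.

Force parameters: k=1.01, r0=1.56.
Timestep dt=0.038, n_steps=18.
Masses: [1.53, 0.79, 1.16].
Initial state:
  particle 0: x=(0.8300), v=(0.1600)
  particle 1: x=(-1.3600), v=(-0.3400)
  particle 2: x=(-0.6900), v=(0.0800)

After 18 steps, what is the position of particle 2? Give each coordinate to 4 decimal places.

step 0: x0=(0.8300) x1=(-1.3600) x2=(-0.6900)
step 1: x0=(0.8358) x1=(-1.3732) x2=(-0.6864)
step 2: x0=(0.8410) x1=(-1.3867) x2=(-0.6818)
step 3: x0=(0.8456) x1=(-1.4007) x2=(-0.6761)
step 4: x0=(0.8496) x1=(-1.4148) x2=(-0.6695)
step 5: x0=(0.8530) x1=(-1.4292) x2=(-0.6619)
step 6: x0=(0.8557) x1=(-1.4438) x2=(-0.6533)
step 7: x0=(0.8578) x1=(-1.4584) x2=(-0.6438)
step 8: x0=(0.8592) x1=(-1.4729) x2=(-0.6335)
step 9: x0=(0.8599) x1=(-1.4874) x2=(-0.6223)
step 10: x0=(0.8599) x1=(-1.5017) x2=(-0.6104)
step 11: x0=(0.8593) x1=(-1.5157) x2=(-0.5977)
step 12: x0=(0.8580) x1=(-1.5295) x2=(-0.5844)
step 13: x0=(0.8560) x1=(-1.5428) x2=(-0.5704)
step 14: x0=(0.8534) x1=(-1.5557) x2=(-0.5559)
step 15: x0=(0.8500) x1=(-1.5680) x2=(-0.5409)
step 16: x0=(0.8461) x1=(-1.5798) x2=(-0.5253)
step 17: x0=(0.8414) x1=(-1.5909) x2=(-0.5094)
step 18: x0=(0.8362) x1=(-1.6012) x2=(-0.4932)

(-0.4932)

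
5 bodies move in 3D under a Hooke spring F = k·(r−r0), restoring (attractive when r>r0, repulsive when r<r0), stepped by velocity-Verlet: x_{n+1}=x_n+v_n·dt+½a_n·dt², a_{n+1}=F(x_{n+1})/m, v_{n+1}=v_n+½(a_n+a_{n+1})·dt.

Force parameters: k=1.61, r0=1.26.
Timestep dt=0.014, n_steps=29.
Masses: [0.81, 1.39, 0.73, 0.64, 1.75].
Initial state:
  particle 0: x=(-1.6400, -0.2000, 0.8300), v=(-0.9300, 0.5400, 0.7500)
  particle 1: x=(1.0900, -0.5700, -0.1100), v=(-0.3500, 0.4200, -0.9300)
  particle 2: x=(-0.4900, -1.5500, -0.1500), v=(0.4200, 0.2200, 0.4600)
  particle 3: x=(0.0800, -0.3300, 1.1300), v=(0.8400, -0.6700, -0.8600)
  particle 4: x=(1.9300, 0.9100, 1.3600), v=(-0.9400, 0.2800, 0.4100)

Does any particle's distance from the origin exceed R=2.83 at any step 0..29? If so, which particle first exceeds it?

no

step 0: x0=(-1.6400, -0.2000, 0.8300) x1=(1.0900, -0.5700, -0.1100) x2=(-0.4900, -1.5500, -0.1500) x3=(0.0800, -0.3300, 1.1300) x4=(1.9300, 0.9100, 1.3600)
step 1: x0=(-1.6521, -0.1924, 0.8404) x1=(1.0849, -0.5641, -0.1229) x2=(-0.4837, -1.5463, -0.1432) x3=(0.0919, -0.3393, 1.1178) x4=(1.9164, 0.9136, 1.3656)
step 2: x0=(-1.6622, -0.1849, 0.8506) x1=(1.0793, -0.5580, -0.1354) x2=(-0.4766, -1.5414, -0.1356) x3=(0.1039, -0.3486, 1.1053) x4=(1.9018, 0.9166, 1.3707)
step 3: x0=(-1.6705, -0.1774, 0.8606) x1=(1.0734, -0.5517, -0.1476) x2=(-0.4688, -1.5352, -0.1272) x3=(0.1160, -0.3578, 1.0925) x4=(1.8864, 0.9189, 1.3755)
step 4: x0=(-1.6768, -0.1699, 0.8704) x1=(1.0669, -0.5454, -0.1594) x2=(-0.4602, -1.5279, -0.1181) x3=(0.1283, -0.3669, 1.0794) x4=(1.8700, 0.9205, 1.3799)
step 5: x0=(-1.6812, -0.1624, 0.8800) x1=(1.0601, -0.5389, -0.1709) x2=(-0.4509, -1.5193, -0.1083) x3=(0.1406, -0.3758, 1.0660) x4=(1.8527, 0.9216, 1.3839)
step 6: x0=(-1.6837, -0.1550, 0.8894) x1=(1.0529, -0.5323, -0.1820) x2=(-0.4408, -1.5095, -0.0977) x3=(0.1530, -0.3846, 1.0524) x4=(1.8345, 0.9220, 1.3875)
step 7: x0=(-1.6842, -0.1476, 0.8984) x1=(1.0452, -0.5255, -0.1928) x2=(-0.4301, -1.4986, -0.0864) x3=(0.1655, -0.3933, 1.0386) x4=(1.8155, 0.9217, 1.3908)
step 8: x0=(-1.6828, -0.1403, 0.9073) x1=(1.0371, -0.5186, -0.2033) x2=(-0.4187, -1.4865, -0.0744) x3=(0.1780, -0.4019, 1.0246) x4=(1.7956, 0.9209, 1.3936)
step 9: x0=(-1.6794, -0.1330, 0.9159) x1=(1.0287, -0.5116, -0.2133) x2=(-0.4066, -1.4733, -0.0618) x3=(0.1906, -0.4102, 1.0105) x4=(1.7748, 0.9194, 1.3961)
step 10: x0=(-1.6741, -0.1258, 0.9242) x1=(1.0198, -0.5044, -0.2230) x2=(-0.3940, -1.4590, -0.0484) x3=(0.2031, -0.4184, 0.9961) x4=(1.7532, 0.9173, 1.3982)
step 11: x0=(-1.6669, -0.1187, 0.9322) x1=(1.0105, -0.4971, -0.2324) x2=(-0.3807, -1.4435, -0.0345) x3=(0.2156, -0.4264, 0.9817) x4=(1.7308, 0.9146, 1.3999)
step 12: x0=(-1.6578, -0.1116, 0.9400) x1=(1.0009, -0.4896, -0.2414) x2=(-0.3669, -1.4271, -0.0199) x3=(0.2281, -0.4341, 0.9671) x4=(1.7076, 0.9113, 1.4012)
step 13: x0=(-1.6468, -0.1046, 0.9474) x1=(0.9909, -0.4820, -0.2500) x2=(-0.3526, -1.4095, -0.0047) x3=(0.2406, -0.4417, 0.9525) x4=(1.6836, 0.9074, 1.4022)
step 14: x0=(-1.6340, -0.0977, 0.9546) x1=(0.9805, -0.4743, -0.2582) x2=(-0.3377, -1.3910, 0.0110) x3=(0.2530, -0.4490, 0.9378) x4=(1.6588, 0.9030, 1.4028)
step 15: x0=(-1.6193, -0.0908, 0.9615) x1=(0.9698, -0.4664, -0.2661) x2=(-0.3223, -1.3715, 0.0274) x3=(0.2653, -0.4560, 0.9231) x4=(1.6333, 0.8979, 1.4030)
step 16: x0=(-1.6028, -0.0840, 0.9680) x1=(0.9587, -0.4584, -0.2736) x2=(-0.3065, -1.3510, 0.0442) x3=(0.2776, -0.4628, 0.9084) x4=(1.6071, 0.8923, 1.4028)
step 17: x0=(-1.5845, -0.0773, 0.9743) x1=(0.9473, -0.4502, -0.2808) x2=(-0.2903, -1.3296, 0.0616) x3=(0.2898, -0.4694, 0.8937) x4=(1.5801, 0.8862, 1.4023)
step 18: x0=(-1.5644, -0.0707, 0.9802) x1=(0.9356, -0.4419, -0.2876) x2=(-0.2737, -1.3074, 0.0794) x3=(0.3019, -0.4756, 0.8790) x4=(1.5524, 0.8795, 1.4014)
step 19: x0=(-1.5426, -0.0642, 0.9858) x1=(0.9236, -0.4334, -0.2941) x2=(-0.2567, -1.2843, 0.0978) x3=(0.3139, -0.4816, 0.8644) x4=(1.5241, 0.8722, 1.4001)
step 20: x0=(-1.5192, -0.0578, 0.9911) x1=(0.9112, -0.4249, -0.3002) x2=(-0.2394, -1.2604, 0.1165) x3=(0.3258, -0.4873, 0.8499) x4=(1.4951, 0.8645, 1.3985)
step 21: x0=(-1.4941, -0.0514, 0.9961) x1=(0.8986, -0.4161, -0.3059) x2=(-0.2218, -1.2358, 0.1357) x3=(0.3376, -0.4926, 0.8356) x4=(1.4655, 0.8562, 1.3966)
step 22: x0=(-1.4673, -0.0451, 1.0008) x1=(0.8857, -0.4073, -0.3113) x2=(-0.2039, -1.2104, 0.1553) x3=(0.3493, -0.4977, 0.8213) x4=(1.4353, 0.8475, 1.3943)
step 23: x0=(-1.4391, -0.0389, 1.0051) x1=(0.8726, -0.3982, -0.3164) x2=(-0.1857, -1.1844, 0.1753) x3=(0.3609, -0.5024, 0.8072) x4=(1.4045, 0.8383, 1.3917)
step 24: x0=(-1.4093, -0.0328, 1.0091) x1=(0.8592, -0.3891, -0.3211) x2=(-0.1674, -1.1577, 0.1956) x3=(0.3725, -0.5068, 0.7933) x4=(1.3732, 0.8286, 1.3888)
step 25: x0=(-1.3780, -0.0268, 1.0129) x1=(0.8456, -0.3798, -0.3256) x2=(-0.1489, -1.1304, 0.2162) x3=(0.3839, -0.5109, 0.7796) x4=(1.3414, 0.8185, 1.3855)
step 26: x0=(-1.3454, -0.0209, 1.0162) x1=(0.8317, -0.3703, -0.3297) x2=(-0.1302, -1.1026, 0.2371) x3=(0.3952, -0.5146, 0.7661) x4=(1.3090, 0.8079, 1.3820)
step 27: x0=(-1.3113, -0.0150, 1.0193) x1=(0.8176, -0.3607, -0.3335) x2=(-0.1114, -1.0742, 0.2583) x3=(0.4065, -0.5180, 0.7528) x4=(1.2761, 0.7970, 1.3781)
step 28: x0=(-1.2760, -0.0092, 1.0221) x1=(0.8033, -0.3510, -0.3370) x2=(-0.0925, -1.0454, 0.2797) x3=(0.4177, -0.5211, 0.7398) x4=(1.2428, 0.7856, 1.3740)
step 29: x0=(-1.2395, -0.0035, 1.0246) x1=(0.7888, -0.3411, -0.3402) x2=(-0.0736, -1.0162, 0.3014) x3=(0.4289, -0.5238, 0.7271) x4=(1.2091, 0.7738, 1.3695)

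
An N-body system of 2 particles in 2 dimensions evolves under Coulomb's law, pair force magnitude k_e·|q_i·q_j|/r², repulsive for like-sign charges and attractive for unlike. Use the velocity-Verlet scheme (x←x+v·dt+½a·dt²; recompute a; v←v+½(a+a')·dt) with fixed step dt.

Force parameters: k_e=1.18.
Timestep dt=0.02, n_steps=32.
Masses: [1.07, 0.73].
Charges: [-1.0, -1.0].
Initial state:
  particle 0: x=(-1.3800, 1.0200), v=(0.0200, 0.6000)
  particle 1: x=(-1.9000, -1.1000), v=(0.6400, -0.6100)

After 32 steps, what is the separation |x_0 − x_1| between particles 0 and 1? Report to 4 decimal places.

2.9921

step 0: x0=(-1.3800, 1.0200) x1=(-1.9000, -1.1000)
step 1: x0=(-1.3796, 1.0320) x1=(-1.8872, -1.1123)
step 2: x0=(-1.3792, 1.0442) x1=(-1.8745, -1.1247)
step 3: x0=(-1.3787, 1.0564) x1=(-1.8617, -1.1372)
step 4: x0=(-1.3782, 1.0687) x1=(-1.8490, -1.1498)
step 5: x0=(-1.3777, 1.0811) x1=(-1.8364, -1.1626)
step 6: x0=(-1.3772, 1.0936) x1=(-1.8237, -1.1755)
step 7: x0=(-1.3767, 1.1061) x1=(-1.8111, -1.1885)
step 8: x0=(-1.3762, 1.1188) x1=(-1.7985, -1.2016)
step 9: x0=(-1.3756, 1.1315) x1=(-1.7859, -1.2149)
step 10: x0=(-1.3751, 1.1442) x1=(-1.7734, -1.2282)
step 11: x0=(-1.3745, 1.1571) x1=(-1.7608, -1.2417)
step 12: x0=(-1.3739, 1.1700) x1=(-1.7483, -1.2553)
step 13: x0=(-1.3733, 1.1831) x1=(-1.7358, -1.2689)
step 14: x0=(-1.3727, 1.1961) x1=(-1.7233, -1.2827)
step 15: x0=(-1.3721, 1.2093) x1=(-1.7108, -1.2966)
step 16: x0=(-1.3714, 1.2225) x1=(-1.6984, -1.3106)
step 17: x0=(-1.3708, 1.2358) x1=(-1.6859, -1.3247)
step 18: x0=(-1.3702, 1.2491) x1=(-1.6735, -1.3389)
step 19: x0=(-1.3695, 1.2625) x1=(-1.6610, -1.3531)
step 20: x0=(-1.3688, 1.2760) x1=(-1.6486, -1.3675)
step 21: x0=(-1.3682, 1.2896) x1=(-1.6362, -1.3819)
step 22: x0=(-1.3675, 1.3032) x1=(-1.6238, -1.3965)
step 23: x0=(-1.3668, 1.3168) x1=(-1.6114, -1.4111)
step 24: x0=(-1.3661, 1.3305) x1=(-1.5990, -1.4259)
step 25: x0=(-1.3655, 1.3443) x1=(-1.5867, -1.4407)
step 26: x0=(-1.3648, 1.3582) x1=(-1.5743, -1.4555)
step 27: x0=(-1.3641, 1.3720) x1=(-1.5619, -1.4705)
step 28: x0=(-1.3634, 1.3860) x1=(-1.5496, -1.4856)
step 29: x0=(-1.3627, 1.4000) x1=(-1.5372, -1.5007)
step 30: x0=(-1.3620, 1.4140) x1=(-1.5249, -1.5159)
step 31: x0=(-1.3612, 1.4281) x1=(-1.5125, -1.5312)
step 32: x0=(-1.3605, 1.4423) x1=(-1.5002, -1.5465)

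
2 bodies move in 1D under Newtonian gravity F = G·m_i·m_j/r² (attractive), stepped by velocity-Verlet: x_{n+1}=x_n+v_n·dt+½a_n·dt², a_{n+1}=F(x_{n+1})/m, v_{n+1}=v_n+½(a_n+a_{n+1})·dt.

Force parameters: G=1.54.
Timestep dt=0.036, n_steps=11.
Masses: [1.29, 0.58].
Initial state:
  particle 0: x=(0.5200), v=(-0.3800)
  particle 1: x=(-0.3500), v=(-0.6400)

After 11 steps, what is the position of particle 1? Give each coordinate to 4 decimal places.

(-0.3889)

step 0: x0=(0.5200) x1=(-0.3500)
step 1: x0=(0.5056) x1=(-0.3713)
step 2: x0=(0.4896) x1=(-0.3893)
step 3: x0=(0.4722) x1=(-0.4040)
step 4: x0=(0.4532) x1=(-0.4153)
step 5: x0=(0.4327) x1=(-0.4232)
step 6: x0=(0.4106) x1=(-0.4276)
step 7: x0=(0.3869) x1=(-0.4283)
step 8: x0=(0.3615) x1=(-0.4251)
step 9: x0=(0.3341) x1=(-0.4178)
step 10: x0=(0.3047) x1=(-0.4059)
step 11: x0=(0.2731) x1=(-0.3889)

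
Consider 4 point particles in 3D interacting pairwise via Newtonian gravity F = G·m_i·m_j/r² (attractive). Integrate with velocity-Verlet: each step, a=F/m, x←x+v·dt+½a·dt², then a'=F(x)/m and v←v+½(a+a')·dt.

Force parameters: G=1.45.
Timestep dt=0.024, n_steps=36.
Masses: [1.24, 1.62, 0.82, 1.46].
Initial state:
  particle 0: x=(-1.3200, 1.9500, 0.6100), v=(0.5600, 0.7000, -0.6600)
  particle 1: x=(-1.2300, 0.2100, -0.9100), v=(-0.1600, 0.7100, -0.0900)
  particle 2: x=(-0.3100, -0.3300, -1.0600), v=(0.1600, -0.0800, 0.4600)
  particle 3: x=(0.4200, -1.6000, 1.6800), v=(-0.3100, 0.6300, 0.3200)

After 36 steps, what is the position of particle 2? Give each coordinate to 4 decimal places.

(-0.7279, 0.0821, -0.5637)

step 0: x0=(-1.3200, 1.9500, 0.6100) x1=(-1.2300, 0.2100, -0.9100) x2=(-0.3100, -0.3300, -1.0600) x3=(0.4200, -1.6000, 1.6800)
step 1: x0=(-1.3065, 1.9666, 0.5941) x1=(-1.2336, 0.2269, -0.9121) x2=(-0.3067, -0.3316, -1.0488) x3=(0.4125, -1.5848, 1.6876)
step 2: x0=(-1.2930, 1.9830, 0.5779) x1=(-1.2366, 0.2437, -0.9141) x2=(-0.3043, -0.3326, -1.0373) x3=(0.4049, -1.5695, 1.6950)
step 3: x0=(-1.2794, 1.9990, 0.5616) x1=(-1.2391, 0.2602, -0.9159) x2=(-0.3029, -0.3330, -1.0254) x3=(0.3973, -1.5540, 1.7023)
step 4: x0=(-1.2657, 2.0147, 0.5451) x1=(-1.2412, 0.2766, -0.9176) x2=(-0.3024, -0.3327, -1.0133) x3=(0.3895, -1.5384, 1.7095)
step 5: x0=(-1.2520, 2.0300, 0.5284) x1=(-1.2427, 0.2928, -0.9192) x2=(-0.3028, -0.3319, -1.0009) x3=(0.3817, -1.5227, 1.7164)
step 6: x0=(-1.2382, 2.0451, 0.5116) x1=(-1.2437, 0.3088, -0.9206) x2=(-0.3041, -0.3304, -0.9883) x3=(0.3737, -1.5068, 1.7232)
step 7: x0=(-1.2244, 2.0598, 0.4945) x1=(-1.2443, 0.3246, -0.9218) x2=(-0.3063, -0.3282, -0.9754) x3=(0.3657, -1.4908, 1.7299)
step 8: x0=(-1.2105, 2.0742, 0.4772) x1=(-1.2444, 0.3402, -0.9228) x2=(-0.3093, -0.3255, -0.9623) x3=(0.3576, -1.4747, 1.7364)
step 9: x0=(-1.1966, 2.0882, 0.4598) x1=(-1.2440, 0.3556, -0.9237) x2=(-0.3132, -0.3221, -0.9490) x3=(0.3494, -1.4584, 1.7427)
step 10: x0=(-1.1827, 2.1019, 0.4422) x1=(-1.2432, 0.3708, -0.9243) x2=(-0.3179, -0.3180, -0.9355) x3=(0.3411, -1.4420, 1.7488)
step 11: x0=(-1.1686, 2.1152, 0.4244) x1=(-1.2419, 0.3859, -0.9248) x2=(-0.3234, -0.3133, -0.9218) x3=(0.3327, -1.4254, 1.7548)
step 12: x0=(-1.1546, 2.1282, 0.4064) x1=(-1.2401, 0.4007, -0.9251) x2=(-0.3297, -0.3079, -0.9079) x3=(0.3243, -1.4088, 1.7606)
step 13: x0=(-1.1405, 2.1408, 0.3882) x1=(-1.2379, 0.4154, -0.9251) x2=(-0.3369, -0.3019, -0.8938) x3=(0.3157, -1.3919, 1.7663)
step 14: x0=(-1.1264, 2.1531, 0.3698) x1=(-1.2352, 0.4299, -0.9250) x2=(-0.3448, -0.2952, -0.8796) x3=(0.3071, -1.3750, 1.7718)
step 15: x0=(-1.1122, 2.1650, 0.3512) x1=(-1.2321, 0.4442, -0.9246) x2=(-0.3536, -0.2877, -0.8653) x3=(0.2984, -1.3579, 1.7771)
step 16: x0=(-1.0980, 2.1765, 0.3325) x1=(-1.2285, 0.4582, -0.9240) x2=(-0.3631, -0.2795, -0.8508) x3=(0.2896, -1.3407, 1.7822)
step 17: x0=(-1.0838, 2.1876, 0.3136) x1=(-1.2245, 0.4721, -0.9231) x2=(-0.3734, -0.2707, -0.8362) x3=(0.2807, -1.3233, 1.7871)
step 18: x0=(-1.0695, 2.1984, 0.2944) x1=(-1.2200, 0.4858, -0.9220) x2=(-0.3845, -0.2610, -0.8215) x3=(0.2717, -1.3058, 1.7919)
step 19: x0=(-1.0552, 2.2087, 0.2752) x1=(-1.2151, 0.4992, -0.9207) x2=(-0.3964, -0.2506, -0.8067) x3=(0.2627, -1.2881, 1.7965)
step 20: x0=(-1.0409, 2.2187, 0.2557) x1=(-1.2097, 0.5124, -0.9190) x2=(-0.4092, -0.2394, -0.7918) x3=(0.2535, -1.2704, 1.8009)
step 21: x0=(-1.0266, 2.2283, 0.2360) x1=(-1.2038, 0.5254, -0.9171) x2=(-0.4227, -0.2273, -0.7769) x3=(0.2443, -1.2524, 1.8052)
step 22: x0=(-1.0123, 2.2374, 0.2162) x1=(-1.1975, 0.5382, -0.9150) x2=(-0.4370, -0.2144, -0.7619) x3=(0.2350, -1.2344, 1.8092)
step 23: x0=(-0.9979, 2.2462, 0.1961) x1=(-1.1906, 0.5507, -0.9125) x2=(-0.4521, -0.2006, -0.7469) x3=(0.2256, -1.2162, 1.8131)
step 24: x0=(-0.9836, 2.2545, 0.1759) x1=(-1.1834, 0.5629, -0.9097) x2=(-0.4680, -0.1860, -0.7319) x3=(0.2162, -1.1979, 1.8168)
step 25: x0=(-0.9692, 2.2623, 0.1555) x1=(-1.1756, 0.5749, -0.9066) x2=(-0.4848, -0.1703, -0.7169) x3=(0.2066, -1.1794, 1.8203)
step 26: x0=(-0.9548, 2.2698, 0.1350) x1=(-1.1673, 0.5865, -0.9032) x2=(-0.5024, -0.1537, -0.7020) x3=(0.1970, -1.1608, 1.8236)
step 27: x0=(-0.9404, 2.2768, 0.1142) x1=(-1.1585, 0.5979, -0.8994) x2=(-0.5208, -0.1360, -0.6871) x3=(0.1873, -1.1420, 1.8267)
step 28: x0=(-0.9261, 2.2833, 0.0933) x1=(-1.1492, 0.6089, -0.8953) x2=(-0.5401, -0.1172, -0.6724) x3=(0.1775, -1.1231, 1.8297)
step 29: x0=(-0.9117, 2.2894, 0.0722) x1=(-1.1394, 0.6195, -0.8908) x2=(-0.5603, -0.0973, -0.6578) x3=(0.1676, -1.1041, 1.8324)
step 30: x0=(-0.8973, 2.2950, 0.0509) x1=(-1.1291, 0.6298, -0.8859) x2=(-0.5814, -0.0761, -0.6433) x3=(0.1576, -1.0849, 1.8349)
step 31: x0=(-0.8830, 2.3001, 0.0295) x1=(-1.1182, 0.6397, -0.8805) x2=(-0.6034, -0.0536, -0.6291) x3=(0.1476, -1.0655, 1.8373)
step 32: x0=(-0.8686, 2.3047, 0.0079) x1=(-1.1068, 0.6491, -0.8747) x2=(-0.6263, -0.0297, -0.6152) x3=(0.1374, -1.0461, 1.8394)
step 33: x0=(-0.8543, 2.3088, -0.0139) x1=(-1.0948, 0.6579, -0.8685) x2=(-0.6502, -0.0044, -0.6016) x3=(0.1272, -1.0264, 1.8414)
step 34: x0=(-0.8400, 2.3123, -0.0359) x1=(-1.0822, 0.6663, -0.8617) x2=(-0.6751, 0.0226, -0.5884) x3=(0.1169, -1.0067, 1.8431)
step 35: x0=(-0.8257, 2.3154, -0.0580) x1=(-1.0690, 0.6740, -0.8543) x2=(-0.7009, 0.0514, -0.5757) x3=(0.1065, -0.9868, 1.8446)
step 36: x0=(-0.8114, 2.3179, -0.0803) x1=(-1.0552, 0.6810, -0.8463) x2=(-0.7279, 0.0821, -0.5637) x3=(0.0961, -0.9667, 1.8460)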